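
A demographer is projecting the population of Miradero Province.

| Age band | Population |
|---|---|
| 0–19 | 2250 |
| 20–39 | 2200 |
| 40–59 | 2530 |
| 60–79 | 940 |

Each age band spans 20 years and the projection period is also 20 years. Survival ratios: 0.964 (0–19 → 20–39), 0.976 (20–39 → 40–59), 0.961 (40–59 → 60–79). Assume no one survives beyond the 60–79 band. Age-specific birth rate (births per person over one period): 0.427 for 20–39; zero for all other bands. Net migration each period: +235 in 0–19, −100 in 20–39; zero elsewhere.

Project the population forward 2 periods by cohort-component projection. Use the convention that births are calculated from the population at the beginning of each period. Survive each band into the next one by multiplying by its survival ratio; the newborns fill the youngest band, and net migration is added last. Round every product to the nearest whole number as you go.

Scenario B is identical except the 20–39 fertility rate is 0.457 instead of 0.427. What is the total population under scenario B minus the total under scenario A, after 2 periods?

126

[period 1]
Births: 2200 × 0.427 = 939
20–39: 2250 × 0.964 = 2169
40–59: 2200 × 0.976 = 2147
60–79: 2530 × 0.961 = 2431
Net migration: 0–19 + 235 → 1174; 20–39 − 100 → 2069
Population now: 0–19=1174, 20–39=2069, 40–59=2147, 60–79=2431
[period 2]
Births: 2069 × 0.427 = 883
20–39: 1174 × 0.964 = 1132
40–59: 2069 × 0.976 = 2019
60–79: 2147 × 0.961 = 2063
Net migration: 0–19 + 235 → 1118; 20–39 − 100 → 1032
Population now: 0–19=1118, 20–39=1032, 40–59=2019, 60–79=2063
Scenario A total after 2 periods: 6232
Scenario B projection —
[period 1]
Births: 2200 × 0.457 = 1005
20–39: 2250 × 0.964 = 2169
40–59: 2200 × 0.976 = 2147
60–79: 2530 × 0.961 = 2431
Net migration: 0–19 + 235 → 1240; 20–39 − 100 → 2069
Population now: 0–19=1240, 20–39=2069, 40–59=2147, 60–79=2431
[period 2]
Births: 2069 × 0.457 = 946
20–39: 1240 × 0.964 = 1195
40–59: 2069 × 0.976 = 2019
60–79: 2147 × 0.961 = 2063
Net migration: 0–19 + 235 → 1181; 20–39 − 100 → 1095
Population now: 0–19=1181, 20–39=1095, 40–59=2019, 60–79=2063
Scenario B total after 2 periods: 6358
Difference B − A = 6358 − 6232 = 126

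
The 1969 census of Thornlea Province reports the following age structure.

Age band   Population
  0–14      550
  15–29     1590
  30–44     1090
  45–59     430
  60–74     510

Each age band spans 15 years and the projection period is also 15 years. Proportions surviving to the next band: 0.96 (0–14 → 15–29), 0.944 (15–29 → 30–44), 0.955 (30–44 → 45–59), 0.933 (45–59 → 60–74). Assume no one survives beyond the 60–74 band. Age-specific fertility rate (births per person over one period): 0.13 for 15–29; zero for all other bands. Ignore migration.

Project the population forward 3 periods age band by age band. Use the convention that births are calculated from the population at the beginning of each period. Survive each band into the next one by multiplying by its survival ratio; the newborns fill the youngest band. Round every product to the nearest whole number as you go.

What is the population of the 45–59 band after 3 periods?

476

After projecting period 1:
Births: 1590 × 0.13 = 207
15–29: 550 × 0.96 = 528
30–44: 1590 × 0.944 = 1501
45–59: 1090 × 0.955 = 1041
60–74: 430 × 0.933 = 401
End of period: [207, 528, 1501, 1041, 401]
After projecting period 2:
Births: 528 × 0.13 = 69
15–29: 207 × 0.96 = 199
30–44: 528 × 0.944 = 498
45–59: 1501 × 0.955 = 1433
60–74: 1041 × 0.933 = 971
End of period: [69, 199, 498, 1433, 971]
After projecting period 3:
Births: 199 × 0.13 = 26
15–29: 69 × 0.96 = 66
30–44: 199 × 0.944 = 188
45–59: 498 × 0.955 = 476
60–74: 1433 × 0.933 = 1337
End of period: [26, 66, 188, 476, 1337]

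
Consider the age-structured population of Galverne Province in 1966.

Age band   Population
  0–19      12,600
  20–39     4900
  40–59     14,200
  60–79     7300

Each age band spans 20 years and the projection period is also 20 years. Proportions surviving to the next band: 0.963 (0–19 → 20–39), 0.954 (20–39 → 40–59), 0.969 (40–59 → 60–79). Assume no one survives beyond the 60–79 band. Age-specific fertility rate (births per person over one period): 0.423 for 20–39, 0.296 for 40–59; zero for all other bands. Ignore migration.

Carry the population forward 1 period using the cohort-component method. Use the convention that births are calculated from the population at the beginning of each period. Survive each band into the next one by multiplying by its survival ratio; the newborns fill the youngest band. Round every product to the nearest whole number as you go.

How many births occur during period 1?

6276

Numbering the groups 1..4 from youngest to oldest:
Period 1.
Births: 4900 × 0.423 = 2073 ; 14200 × 0.296 = 4203 ⇒ total 6276
Group 2: 12600 × 0.963 = 12134
Group 3: 4900 × 0.954 = 4675
Group 4: 14200 × 0.969 = 13760
End of period: [6276, 12134, 4675, 13760]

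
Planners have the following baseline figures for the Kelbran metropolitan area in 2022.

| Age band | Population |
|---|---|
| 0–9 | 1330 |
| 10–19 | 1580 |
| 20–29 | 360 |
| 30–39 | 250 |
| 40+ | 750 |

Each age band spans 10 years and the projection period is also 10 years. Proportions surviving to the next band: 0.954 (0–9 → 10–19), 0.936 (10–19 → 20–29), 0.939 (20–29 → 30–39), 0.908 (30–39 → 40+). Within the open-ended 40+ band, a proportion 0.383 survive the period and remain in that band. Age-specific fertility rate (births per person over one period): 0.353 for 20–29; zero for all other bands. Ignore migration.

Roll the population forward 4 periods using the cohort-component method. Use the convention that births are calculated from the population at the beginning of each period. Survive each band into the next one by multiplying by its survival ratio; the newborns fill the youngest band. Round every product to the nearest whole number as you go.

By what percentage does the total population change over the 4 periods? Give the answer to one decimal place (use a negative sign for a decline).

Period 1.
Births: 360 × 0.353 = 127
10–19: 1330 × 0.954 = 1269
20–29: 1580 × 0.936 = 1479
30–39: 360 × 0.939 = 338
40+: 250 × 0.908 + 750 × 0.383 = 227 + 287 = 514
Population now: 0–9=127, 10–19=1269, 20–29=1479, 30–39=338, 40+=514
Period 2.
Births: 1479 × 0.353 = 522
10–19: 127 × 0.954 = 121
20–29: 1269 × 0.936 = 1188
30–39: 1479 × 0.939 = 1389
40+: 338 × 0.908 + 514 × 0.383 = 307 + 197 = 504
Population now: 0–9=522, 10–19=121, 20–29=1188, 30–39=1389, 40+=504
Period 3.
Births: 1188 × 0.353 = 419
10–19: 522 × 0.954 = 498
20–29: 121 × 0.936 = 113
30–39: 1188 × 0.939 = 1116
40+: 1389 × 0.908 + 504 × 0.383 = 1261 + 193 = 1454
Population now: 0–9=419, 10–19=498, 20–29=113, 30–39=1116, 40+=1454
Period 4.
Births: 113 × 0.353 = 40
10–19: 419 × 0.954 = 400
20–29: 498 × 0.936 = 466
30–39: 113 × 0.939 = 106
40+: 1116 × 0.908 + 1454 × 0.383 = 1013 + 557 = 1570
Population now: 0–9=40, 10–19=400, 20–29=466, 30–39=106, 40+=1570
Total: 4270 → 2582; change = -1688; percentage change = -39.5%

-39.5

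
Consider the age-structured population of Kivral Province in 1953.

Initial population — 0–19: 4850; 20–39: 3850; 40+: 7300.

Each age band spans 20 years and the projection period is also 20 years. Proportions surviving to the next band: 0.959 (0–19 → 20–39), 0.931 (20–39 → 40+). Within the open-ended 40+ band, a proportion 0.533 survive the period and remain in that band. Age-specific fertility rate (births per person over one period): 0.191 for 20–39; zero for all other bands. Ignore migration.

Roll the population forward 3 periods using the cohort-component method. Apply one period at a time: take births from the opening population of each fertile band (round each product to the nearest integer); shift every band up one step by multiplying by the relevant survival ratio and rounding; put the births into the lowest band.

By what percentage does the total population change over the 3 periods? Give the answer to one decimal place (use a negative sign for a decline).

Period 1.
Births: 3850 * 0.191 = 735
20–39: 4850 * 0.959 = 4651
40+: 3850 * 0.931 + 7300 * 0.533 = 3584 + 3891 = 7475
Giving 735 / 4651 / 7475.
Period 2.
Births: 4651 * 0.191 = 888
20–39: 735 * 0.959 = 705
40+: 4651 * 0.931 + 7475 * 0.533 = 4330 + 3984 = 8314
Giving 888 / 705 / 8314.
Period 3.
Births: 705 * 0.191 = 135
20–39: 888 * 0.959 = 852
40+: 705 * 0.931 + 8314 * 0.533 = 656 + 4431 = 5087
Giving 135 / 852 / 5087.
Total: 16000 → 6074; change = -9926; percentage change = -62.0%

-62.0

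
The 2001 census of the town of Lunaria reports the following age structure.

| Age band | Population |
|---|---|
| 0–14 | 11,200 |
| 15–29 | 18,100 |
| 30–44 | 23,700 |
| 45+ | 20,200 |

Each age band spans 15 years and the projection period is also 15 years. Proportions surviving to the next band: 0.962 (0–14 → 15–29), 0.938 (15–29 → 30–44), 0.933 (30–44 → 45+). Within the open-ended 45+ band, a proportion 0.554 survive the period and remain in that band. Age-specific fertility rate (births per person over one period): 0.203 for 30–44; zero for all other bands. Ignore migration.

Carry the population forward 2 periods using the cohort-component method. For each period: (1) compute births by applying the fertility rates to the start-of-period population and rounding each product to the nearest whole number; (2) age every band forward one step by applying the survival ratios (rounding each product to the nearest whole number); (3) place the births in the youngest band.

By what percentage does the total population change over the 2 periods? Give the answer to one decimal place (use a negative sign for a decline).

-28.3

Call the bands 1 to 4, youngest first.
Period 1:
Births: 23700 × 0.203 = 4811
Band 2: 11200 × 0.962 = 10774
Band 3: 18100 × 0.938 = 16978
Band 4: 23700 × 0.933 + 20200 × 0.554 = 22112 + 11191 = 33303
End of period: [4811, 10774, 16978, 33303]
Period 2:
Births: 16978 × 0.203 = 3447
Band 2: 4811 × 0.962 = 4628
Band 3: 10774 × 0.938 = 10106
Band 4: 16978 × 0.933 + 33303 × 0.554 = 15840 + 18450 = 34290
End of period: [3447, 4628, 10106, 34290]
Total: 73200 → 52471; change = -20729; percentage change = -28.3%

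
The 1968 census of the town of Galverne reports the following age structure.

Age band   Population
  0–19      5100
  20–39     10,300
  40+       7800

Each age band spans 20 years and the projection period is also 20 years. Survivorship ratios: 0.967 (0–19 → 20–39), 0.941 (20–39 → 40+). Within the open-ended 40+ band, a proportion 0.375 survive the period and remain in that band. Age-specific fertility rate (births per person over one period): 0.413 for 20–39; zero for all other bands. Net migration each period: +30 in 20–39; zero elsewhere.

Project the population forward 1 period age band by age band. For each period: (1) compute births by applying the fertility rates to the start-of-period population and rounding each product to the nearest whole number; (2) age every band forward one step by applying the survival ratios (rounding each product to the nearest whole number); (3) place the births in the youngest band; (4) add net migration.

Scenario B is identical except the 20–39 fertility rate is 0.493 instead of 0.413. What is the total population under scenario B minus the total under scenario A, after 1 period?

[period 1]
Births: 10300 * 0.413 = 4254
20–39: 5100 * 0.967 = 4932
40+: 10300 * 0.941 + 7800 * 0.375 = 9692 + 2925 = 12617
Net migration: 20–39 + 30 → 4962
Population now: 0–19=4254, 20–39=4962, 40+=12617
Scenario A total after 1 period: 21833
Scenario B projection —
[period 1]
Births: 10300 * 0.493 = 5078
20–39: 5100 * 0.967 = 4932
40+: 10300 * 0.941 + 7800 * 0.375 = 9692 + 2925 = 12617
Net migration: 20–39 + 30 → 4962
Population now: 0–19=5078, 20–39=4962, 40+=12617
Scenario B total after 1 period: 22657
Difference B − A = 22657 − 21833 = 824

824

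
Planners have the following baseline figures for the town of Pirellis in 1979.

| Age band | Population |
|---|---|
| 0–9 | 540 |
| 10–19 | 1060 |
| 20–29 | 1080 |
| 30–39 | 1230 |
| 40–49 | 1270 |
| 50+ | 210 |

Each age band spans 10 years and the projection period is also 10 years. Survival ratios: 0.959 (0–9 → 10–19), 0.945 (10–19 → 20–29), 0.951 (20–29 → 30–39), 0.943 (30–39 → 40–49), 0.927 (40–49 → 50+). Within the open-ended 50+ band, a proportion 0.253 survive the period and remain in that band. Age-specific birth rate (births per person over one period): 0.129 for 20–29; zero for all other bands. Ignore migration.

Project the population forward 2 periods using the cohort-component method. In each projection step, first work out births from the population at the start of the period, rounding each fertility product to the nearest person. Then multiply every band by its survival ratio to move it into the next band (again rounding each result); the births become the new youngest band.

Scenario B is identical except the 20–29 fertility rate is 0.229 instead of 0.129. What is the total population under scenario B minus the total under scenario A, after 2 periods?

— Period 1 —
Births: 1080 × 0.129 = 139
10–19: 540 × 0.959 = 518
20–29: 1060 × 0.945 = 1002
30–39: 1080 × 0.951 = 1027
40–49: 1230 × 0.943 = 1160
50+: 1270 × 0.927 + 210 × 0.253 = 1177 + 53 = 1230
→ [139, 518, 1002, 1027, 1160, 1230]
— Period 2 —
Births: 1002 × 0.129 = 129
10–19: 139 × 0.959 = 133
20–29: 518 × 0.945 = 490
30–39: 1002 × 0.951 = 953
40–49: 1027 × 0.943 = 968
50+: 1160 × 0.927 + 1230 × 0.253 = 1075 + 311 = 1386
→ [129, 133, 490, 953, 968, 1386]
Scenario A total after 2 periods: 4059
Scenario B projection —
— Period 1 —
Births: 1080 × 0.229 = 247
10–19: 540 × 0.959 = 518
20–29: 1060 × 0.945 = 1002
30–39: 1080 × 0.951 = 1027
40–49: 1230 × 0.943 = 1160
50+: 1270 × 0.927 + 210 × 0.253 = 1177 + 53 = 1230
→ [247, 518, 1002, 1027, 1160, 1230]
— Period 2 —
Births: 1002 × 0.229 = 229
10–19: 247 × 0.959 = 237
20–29: 518 × 0.945 = 490
30–39: 1002 × 0.951 = 953
40–49: 1027 × 0.943 = 968
50+: 1160 × 0.927 + 1230 × 0.253 = 1075 + 311 = 1386
→ [229, 237, 490, 953, 968, 1386]
Scenario B total after 2 periods: 4263
Difference B − A = 4263 − 4059 = 204

204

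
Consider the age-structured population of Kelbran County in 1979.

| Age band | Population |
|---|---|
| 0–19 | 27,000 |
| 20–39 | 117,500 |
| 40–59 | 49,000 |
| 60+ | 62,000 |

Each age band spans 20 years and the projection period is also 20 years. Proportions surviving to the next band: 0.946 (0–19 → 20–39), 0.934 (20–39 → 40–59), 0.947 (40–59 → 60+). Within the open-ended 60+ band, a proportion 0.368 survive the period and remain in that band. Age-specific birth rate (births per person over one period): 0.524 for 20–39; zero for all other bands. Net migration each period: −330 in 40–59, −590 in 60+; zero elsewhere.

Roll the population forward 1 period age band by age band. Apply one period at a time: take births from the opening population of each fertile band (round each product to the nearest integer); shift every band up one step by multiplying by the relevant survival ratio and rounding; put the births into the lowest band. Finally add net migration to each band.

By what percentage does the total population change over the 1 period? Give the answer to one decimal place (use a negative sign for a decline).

After projecting period 1:
Births: 117500 * 0.524 = 61570
20–39: 27000 * 0.946 = 25542
40–59: 117500 * 0.934 = 109745
60+: 49000 * 0.947 + 62000 * 0.368 = 46403 + 22816 = 69219
Net migration: 40–59 − 330 → 109415; 60+ − 590 → 68629
Population now: 0–19=61570, 20–39=25542, 40–59=109415, 60+=68629
Total: 255500 → 265156; change = 9656; percentage change = 3.8%

3.8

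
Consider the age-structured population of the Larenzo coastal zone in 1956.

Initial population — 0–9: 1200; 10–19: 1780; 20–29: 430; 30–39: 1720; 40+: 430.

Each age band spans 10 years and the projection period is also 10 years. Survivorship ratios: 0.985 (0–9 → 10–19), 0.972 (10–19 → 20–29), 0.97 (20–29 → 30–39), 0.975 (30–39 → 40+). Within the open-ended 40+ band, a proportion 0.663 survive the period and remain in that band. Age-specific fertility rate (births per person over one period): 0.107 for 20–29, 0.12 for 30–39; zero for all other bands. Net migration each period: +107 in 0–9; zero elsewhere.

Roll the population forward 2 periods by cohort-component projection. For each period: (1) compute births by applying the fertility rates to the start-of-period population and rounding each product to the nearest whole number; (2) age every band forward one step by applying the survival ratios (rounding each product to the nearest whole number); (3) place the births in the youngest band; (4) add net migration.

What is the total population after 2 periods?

Let group 1 be 0–9 through group 5 = 40+.
— Period 1 —
Births: 430 × 0.107 = 46, 1720 × 0.12 = 206 ⇒ total 252
Group 2: 1200 × 0.985 = 1182
Group 3: 1780 × 0.972 = 1730
Group 4: 430 × 0.97 = 417
Group 5: 1720 × 0.975 + 430 × 0.663 = 1677 + 285 = 1962
Net migration: Group 1 + 107 → 359
Giving 359 / 1182 / 1730 / 417 / 1962.
— Period 2 —
Births: 1730 × 0.107 = 185, 417 × 0.12 = 50 ⇒ total 235
Group 2: 359 × 0.985 = 354
Group 3: 1182 × 0.972 = 1149
Group 4: 1730 × 0.97 = 1678
Group 5: 417 × 0.975 + 1962 × 0.663 = 407 + 1301 = 1708
Net migration: Group 1 + 107 → 342
Giving 342 / 354 / 1149 / 1678 / 1708.
Total after period 2: 342 + 354 + 1149 + 1678 + 1708 = 5231

5231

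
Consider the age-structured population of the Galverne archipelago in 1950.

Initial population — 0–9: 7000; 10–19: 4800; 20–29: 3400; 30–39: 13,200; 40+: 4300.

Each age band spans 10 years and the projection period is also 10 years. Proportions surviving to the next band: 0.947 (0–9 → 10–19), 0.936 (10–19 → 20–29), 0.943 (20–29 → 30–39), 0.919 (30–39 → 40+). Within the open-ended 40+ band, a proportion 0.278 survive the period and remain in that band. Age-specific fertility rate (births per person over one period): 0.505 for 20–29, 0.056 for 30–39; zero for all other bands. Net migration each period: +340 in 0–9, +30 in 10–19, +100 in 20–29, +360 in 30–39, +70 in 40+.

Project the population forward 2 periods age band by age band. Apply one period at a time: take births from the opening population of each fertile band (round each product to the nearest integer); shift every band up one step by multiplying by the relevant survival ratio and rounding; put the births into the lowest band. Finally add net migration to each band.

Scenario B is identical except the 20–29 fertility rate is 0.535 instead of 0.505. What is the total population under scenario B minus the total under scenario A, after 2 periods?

234

After projecting period 1:
Births: 3400 × 0.505 = 1717  |  13200 × 0.056 = 739 — total 2456
10–19: 7000 × 0.947 = 6629
20–29: 4800 × 0.936 = 4493
30–39: 3400 × 0.943 = 3206
40+: 13200 × 0.919 + 4300 × 0.278 = 12131 + 1195 = 13326
Net migration: 0–9 + 340 → 2796; 10–19 + 30 → 6659; 20–29 + 100 → 4593; 30–39 + 360 → 3566; 40+ + 70 → 13396
Giving 2796 / 6659 / 4593 / 3566 / 13396.
After projecting period 2:
Births: 4593 × 0.505 = 2319  |  3566 × 0.056 = 200 — total 2519
10–19: 2796 × 0.947 = 2648
20–29: 6659 × 0.936 = 6233
30–39: 4593 × 0.943 = 4331
40+: 3566 × 0.919 + 13396 × 0.278 = 3277 + 3724 = 7001
Net migration: 0–9 + 340 → 2859; 10–19 + 30 → 2678; 20–29 + 100 → 6333; 30–39 + 360 → 4691; 40+ + 70 → 7071
Giving 2859 / 2678 / 6333 / 4691 / 7071.
Scenario A total after 2 periods: 23632
Scenario B projection —
After projecting period 1:
Births: 3400 × 0.535 = 1819  |  13200 × 0.056 = 739 — total 2558
10–19: 7000 × 0.947 = 6629
20–29: 4800 × 0.936 = 4493
30–39: 3400 × 0.943 = 3206
40+: 13200 × 0.919 + 4300 × 0.278 = 12131 + 1195 = 13326
Net migration: 0–9 + 340 → 2898; 10–19 + 30 → 6659; 20–29 + 100 → 4593; 30–39 + 360 → 3566; 40+ + 70 → 13396
Giving 2898 / 6659 / 4593 / 3566 / 13396.
After projecting period 2:
Births: 4593 × 0.535 = 2457  |  3566 × 0.056 = 200 — total 2657
10–19: 2898 × 0.947 = 2744
20–29: 6659 × 0.936 = 6233
30–39: 4593 × 0.943 = 4331
40+: 3566 × 0.919 + 13396 × 0.278 = 3277 + 3724 = 7001
Net migration: 0–9 + 340 → 2997; 10–19 + 30 → 2774; 20–29 + 100 → 6333; 30–39 + 360 → 4691; 40+ + 70 → 7071
Giving 2997 / 2774 / 6333 / 4691 / 7071.
Scenario B total after 2 periods: 23866
Difference B − A = 23866 − 23632 = 234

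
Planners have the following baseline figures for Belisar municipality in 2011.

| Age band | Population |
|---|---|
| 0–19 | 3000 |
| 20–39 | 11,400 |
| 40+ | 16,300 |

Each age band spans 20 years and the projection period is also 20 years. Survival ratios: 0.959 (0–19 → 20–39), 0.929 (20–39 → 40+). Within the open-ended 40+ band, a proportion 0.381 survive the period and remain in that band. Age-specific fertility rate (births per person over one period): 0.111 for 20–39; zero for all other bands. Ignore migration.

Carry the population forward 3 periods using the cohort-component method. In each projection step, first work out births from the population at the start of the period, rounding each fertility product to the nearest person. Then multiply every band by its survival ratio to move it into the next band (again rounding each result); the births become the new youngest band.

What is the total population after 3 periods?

5025

Call the groups 1 to 3, youngest first.
After projecting period 1:
Births: 11400 × 0.111 = 1265
Group 2: 3000 × 0.959 = 2877
Group 3: 11400 × 0.929 + 16300 × 0.381 = 10591 + 6210 = 16801
Population now: 0–19=1265, 20–39=2877, 40+=16801
After projecting period 2:
Births: 2877 × 0.111 = 319
Group 2: 1265 × 0.959 = 1213
Group 3: 2877 × 0.929 + 16801 × 0.381 = 2673 + 6401 = 9074
Population now: 0–19=319, 20–39=1213, 40+=9074
After projecting period 3:
Births: 1213 × 0.111 = 135
Group 2: 319 × 0.959 = 306
Group 3: 1213 × 0.929 + 9074 × 0.381 = 1127 + 3457 = 4584
Population now: 0–19=135, 20–39=306, 40+=4584
Total after period 3: 135 + 306 + 4584 = 5025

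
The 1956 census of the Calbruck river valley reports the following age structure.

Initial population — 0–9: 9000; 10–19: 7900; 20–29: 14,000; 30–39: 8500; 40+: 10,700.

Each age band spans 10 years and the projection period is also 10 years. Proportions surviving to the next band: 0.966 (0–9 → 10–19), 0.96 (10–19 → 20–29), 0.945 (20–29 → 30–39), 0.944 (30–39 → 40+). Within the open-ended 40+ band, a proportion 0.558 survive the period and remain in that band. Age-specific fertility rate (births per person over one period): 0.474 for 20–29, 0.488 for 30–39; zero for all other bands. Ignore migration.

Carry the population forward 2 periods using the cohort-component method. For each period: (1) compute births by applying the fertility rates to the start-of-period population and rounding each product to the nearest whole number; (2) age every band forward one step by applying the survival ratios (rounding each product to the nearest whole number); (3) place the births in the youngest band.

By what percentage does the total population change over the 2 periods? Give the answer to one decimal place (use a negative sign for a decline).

Period 1.
Births: 14000 × 0.474 = 6636, 8500 × 0.488 = 4148 → 10784
10–19: 9000 × 0.966 = 8694
20–29: 7900 × 0.96 = 7584
30–39: 14000 × 0.945 = 13230
40+: 8500 × 0.944 + 10700 × 0.558 = 8024 + 5971 = 13995
Giving 10784 / 8694 / 7584 / 13230 / 13995.
Period 2.
Births: 7584 × 0.474 = 3595, 13230 × 0.488 = 6456 → 10051
10–19: 10784 × 0.966 = 10417
20–29: 8694 × 0.96 = 8346
30–39: 7584 × 0.945 = 7167
40+: 13230 × 0.944 + 13995 × 0.558 = 12489 + 7809 = 20298
Giving 10051 / 10417 / 8346 / 7167 / 20298.
Total: 50100 → 56279; change = 6179; percentage change = 12.3%

12.3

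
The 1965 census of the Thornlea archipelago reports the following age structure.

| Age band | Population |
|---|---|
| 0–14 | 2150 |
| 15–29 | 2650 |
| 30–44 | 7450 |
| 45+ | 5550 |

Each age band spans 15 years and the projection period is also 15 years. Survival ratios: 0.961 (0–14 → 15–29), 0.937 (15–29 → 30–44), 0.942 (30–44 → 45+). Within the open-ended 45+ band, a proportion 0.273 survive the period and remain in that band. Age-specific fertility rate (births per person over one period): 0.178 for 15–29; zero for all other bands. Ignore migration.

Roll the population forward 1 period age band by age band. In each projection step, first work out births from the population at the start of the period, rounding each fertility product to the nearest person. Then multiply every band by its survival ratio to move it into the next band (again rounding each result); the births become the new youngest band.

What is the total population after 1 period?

After projecting period 1:
Births: 2650 × 0.178 = 472
15–29: 2150 × 0.961 = 2066
30–44: 2650 × 0.937 = 2483
45+: 7450 × 0.942 + 5550 × 0.273 = 7018 + 1515 = 8533
Population now: 0–14=472, 15–29=2066, 30–44=2483, 45+=8533
Total after period 1: 472 + 2066 + 2483 + 8533 = 13554

13554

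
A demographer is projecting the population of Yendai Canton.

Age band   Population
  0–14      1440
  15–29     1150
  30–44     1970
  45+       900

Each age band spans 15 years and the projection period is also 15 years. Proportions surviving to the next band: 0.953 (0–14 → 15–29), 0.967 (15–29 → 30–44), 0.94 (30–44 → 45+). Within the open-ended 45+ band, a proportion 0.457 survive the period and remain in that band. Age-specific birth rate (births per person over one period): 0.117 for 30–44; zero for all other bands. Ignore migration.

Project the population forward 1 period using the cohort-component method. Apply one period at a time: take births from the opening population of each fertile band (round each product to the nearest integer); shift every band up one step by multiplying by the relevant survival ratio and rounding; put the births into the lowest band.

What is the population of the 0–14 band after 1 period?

[period 1]
Births: 1970 × 0.117 = 230
15–29: 1440 × 0.953 = 1372
30–44: 1150 × 0.967 = 1112
45+: 1970 × 0.94 + 900 × 0.457 = 1852 + 411 = 2263
End of period: [230, 1372, 1112, 2263]

230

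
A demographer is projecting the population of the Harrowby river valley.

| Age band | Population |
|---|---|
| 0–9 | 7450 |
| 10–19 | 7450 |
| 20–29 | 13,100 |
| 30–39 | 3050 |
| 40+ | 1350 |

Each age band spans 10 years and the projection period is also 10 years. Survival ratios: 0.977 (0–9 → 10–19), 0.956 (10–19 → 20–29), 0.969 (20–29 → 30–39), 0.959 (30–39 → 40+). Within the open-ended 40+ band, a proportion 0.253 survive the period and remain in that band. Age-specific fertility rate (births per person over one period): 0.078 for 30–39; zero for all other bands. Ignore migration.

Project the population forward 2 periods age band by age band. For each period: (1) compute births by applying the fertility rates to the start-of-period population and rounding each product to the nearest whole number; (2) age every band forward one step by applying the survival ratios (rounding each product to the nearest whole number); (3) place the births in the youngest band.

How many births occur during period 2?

990

Numbering the bands 1..5 from youngest to oldest:
— Period 1 —
Births: 3050 * 0.078 = 238
Band 2: 7450 * 0.977 = 7279
Band 3: 7450 * 0.956 = 7122
Band 4: 13100 * 0.969 = 12694
Band 5: 3050 * 0.959 + 1350 * 0.253 = 2925 + 342 = 3267
→ [238, 7279, 7122, 12694, 3267]
— Period 2 —
Births: 12694 * 0.078 = 990
Band 2: 238 * 0.977 = 233
Band 3: 7279 * 0.956 = 6959
Band 4: 7122 * 0.969 = 6901
Band 5: 12694 * 0.959 + 3267 * 0.253 = 12174 + 827 = 13001
→ [990, 233, 6959, 6901, 13001]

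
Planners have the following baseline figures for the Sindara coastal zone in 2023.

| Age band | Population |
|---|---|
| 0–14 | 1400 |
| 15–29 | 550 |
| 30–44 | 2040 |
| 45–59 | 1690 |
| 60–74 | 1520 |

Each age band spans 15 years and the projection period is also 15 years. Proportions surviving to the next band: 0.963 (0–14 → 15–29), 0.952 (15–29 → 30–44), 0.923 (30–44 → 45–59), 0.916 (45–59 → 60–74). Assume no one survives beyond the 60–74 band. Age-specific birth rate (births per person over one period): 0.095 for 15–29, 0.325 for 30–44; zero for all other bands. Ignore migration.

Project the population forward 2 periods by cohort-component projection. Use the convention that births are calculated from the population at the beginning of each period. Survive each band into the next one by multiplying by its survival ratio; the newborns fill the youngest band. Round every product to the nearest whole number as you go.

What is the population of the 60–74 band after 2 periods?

1725

— Period 1 —
Births: 550 × 0.095 = 52  |  2040 × 0.325 = 663 ⇒ total 715
15–29: 1400 × 0.963 = 1348
30–44: 550 × 0.952 = 524
45–59: 2040 × 0.923 = 1883
60–74: 1690 × 0.916 = 1548
End of period: [715, 1348, 524, 1883, 1548]
— Period 2 —
Births: 1348 × 0.095 = 128  |  524 × 0.325 = 170 ⇒ total 298
15–29: 715 × 0.963 = 689
30–44: 1348 × 0.952 = 1283
45–59: 524 × 0.923 = 484
60–74: 1883 × 0.916 = 1725
End of period: [298, 689, 1283, 484, 1725]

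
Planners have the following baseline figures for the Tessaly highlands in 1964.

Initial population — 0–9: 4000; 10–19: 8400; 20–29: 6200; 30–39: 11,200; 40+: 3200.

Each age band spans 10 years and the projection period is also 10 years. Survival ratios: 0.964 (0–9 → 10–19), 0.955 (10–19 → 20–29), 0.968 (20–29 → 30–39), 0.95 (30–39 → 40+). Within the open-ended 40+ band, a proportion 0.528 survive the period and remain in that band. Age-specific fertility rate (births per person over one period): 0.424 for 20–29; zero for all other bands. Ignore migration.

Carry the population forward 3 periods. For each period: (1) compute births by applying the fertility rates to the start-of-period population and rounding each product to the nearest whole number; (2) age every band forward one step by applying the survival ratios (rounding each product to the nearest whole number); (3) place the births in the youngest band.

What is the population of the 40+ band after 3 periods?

13825

— Period 1 —
Births: 6200 × 0.424 = 2629
10–19: 4000 × 0.964 = 3856
20–29: 8400 × 0.955 = 8022
30–39: 6200 × 0.968 = 6002
40+: 11200 × 0.95 + 3200 × 0.528 = 10640 + 1690 = 12330
Giving 2629 / 3856 / 8022 / 6002 / 12330.
— Period 2 —
Births: 8022 × 0.424 = 3401
10–19: 2629 × 0.964 = 2534
20–29: 3856 × 0.955 = 3682
30–39: 8022 × 0.968 = 7765
40+: 6002 × 0.95 + 12330 × 0.528 = 5702 + 6510 = 12212
Giving 3401 / 2534 / 3682 / 7765 / 12212.
— Period 3 —
Births: 3682 × 0.424 = 1561
10–19: 3401 × 0.964 = 3279
20–29: 2534 × 0.955 = 2420
30–39: 3682 × 0.968 = 3564
40+: 7765 × 0.95 + 12212 × 0.528 = 7377 + 6448 = 13825
Giving 1561 / 3279 / 2420 / 3564 / 13825.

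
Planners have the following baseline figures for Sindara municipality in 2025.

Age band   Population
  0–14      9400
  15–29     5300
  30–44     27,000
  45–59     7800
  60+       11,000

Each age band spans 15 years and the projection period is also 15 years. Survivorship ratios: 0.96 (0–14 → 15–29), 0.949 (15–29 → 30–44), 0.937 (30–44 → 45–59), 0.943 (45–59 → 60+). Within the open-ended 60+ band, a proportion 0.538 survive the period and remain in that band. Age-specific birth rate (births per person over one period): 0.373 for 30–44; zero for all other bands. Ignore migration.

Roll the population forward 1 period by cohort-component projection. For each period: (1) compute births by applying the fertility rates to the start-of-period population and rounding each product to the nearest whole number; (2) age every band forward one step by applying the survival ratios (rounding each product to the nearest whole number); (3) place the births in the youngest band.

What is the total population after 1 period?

62697

[period 1]
Births: 27000 × 0.373 = 10071
15–29: 9400 × 0.96 = 9024
30–44: 5300 × 0.949 = 5030
45–59: 27000 × 0.937 = 25299
60+: 7800 × 0.943 + 11000 × 0.538 = 7355 + 5918 = 13273
Giving 10071 / 9024 / 5030 / 25299 / 13273.
Total after period 1: 10071 + 9024 + 5030 + 25299 + 13273 = 62697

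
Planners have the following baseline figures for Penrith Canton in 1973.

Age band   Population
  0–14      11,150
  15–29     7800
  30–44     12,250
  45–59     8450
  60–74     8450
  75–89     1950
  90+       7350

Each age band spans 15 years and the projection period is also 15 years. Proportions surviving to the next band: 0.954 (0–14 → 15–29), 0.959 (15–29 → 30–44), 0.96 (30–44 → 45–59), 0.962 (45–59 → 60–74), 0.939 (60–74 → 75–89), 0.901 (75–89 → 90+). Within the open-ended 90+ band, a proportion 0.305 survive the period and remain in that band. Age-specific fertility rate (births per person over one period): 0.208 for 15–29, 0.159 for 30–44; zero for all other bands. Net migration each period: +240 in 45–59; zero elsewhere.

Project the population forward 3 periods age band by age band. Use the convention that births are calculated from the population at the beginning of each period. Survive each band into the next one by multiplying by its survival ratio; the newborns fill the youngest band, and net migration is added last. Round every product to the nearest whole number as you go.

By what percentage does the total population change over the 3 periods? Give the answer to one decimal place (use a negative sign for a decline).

Period 1.
Births: 7800 * 0.208 = 1622  |  12250 * 0.159 = 1948 → 3570
15–29: 11150 * 0.954 = 10637
30–44: 7800 * 0.959 = 7480
45–59: 12250 * 0.96 = 11760
60–74: 8450 * 0.962 = 8129
75–89: 8450 * 0.939 = 7935
90+: 1950 * 0.901 + 7350 * 0.305 = 1757 + 2242 = 3999
Net migration: 45–59 + 240 → 12000
End of period: [3570, 10637, 7480, 12000, 8129, 7935, 3999]
Period 2.
Births: 10637 * 0.208 = 2212  |  7480 * 0.159 = 1189 → 3401
15–29: 3570 * 0.954 = 3406
30–44: 10637 * 0.959 = 10201
45–59: 7480 * 0.96 = 7181
60–74: 12000 * 0.962 = 11544
75–89: 8129 * 0.939 = 7633
90+: 7935 * 0.901 + 3999 * 0.305 = 7149 + 1220 = 8369
Net migration: 45–59 + 240 → 7421
End of period: [3401, 3406, 10201, 7421, 11544, 7633, 8369]
Period 3.
Births: 3406 * 0.208 = 708  |  10201 * 0.159 = 1622 → 2330
15–29: 3401 * 0.954 = 3245
30–44: 3406 * 0.959 = 3266
45–59: 10201 * 0.96 = 9793
60–74: 7421 * 0.962 = 7139
75–89: 11544 * 0.939 = 10840
90+: 7633 * 0.901 + 8369 * 0.305 = 6877 + 2553 = 9430
Net migration: 45–59 + 240 → 10033
End of period: [2330, 3245, 3266, 10033, 7139, 10840, 9430]
Total: 57400 → 46283; change = -11117; percentage change = -19.4%

-19.4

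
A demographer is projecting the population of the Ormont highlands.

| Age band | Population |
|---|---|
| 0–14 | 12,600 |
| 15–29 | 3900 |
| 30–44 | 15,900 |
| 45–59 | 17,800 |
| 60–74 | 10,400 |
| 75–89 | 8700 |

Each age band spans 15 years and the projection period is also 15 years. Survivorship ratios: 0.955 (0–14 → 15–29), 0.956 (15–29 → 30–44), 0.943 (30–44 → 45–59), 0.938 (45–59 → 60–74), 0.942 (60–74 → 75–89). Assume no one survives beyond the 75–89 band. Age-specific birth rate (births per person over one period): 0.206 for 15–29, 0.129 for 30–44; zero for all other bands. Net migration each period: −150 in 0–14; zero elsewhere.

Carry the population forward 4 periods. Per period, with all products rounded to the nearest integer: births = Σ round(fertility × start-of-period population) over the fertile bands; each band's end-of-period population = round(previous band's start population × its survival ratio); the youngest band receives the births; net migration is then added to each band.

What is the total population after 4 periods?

20678

(Groups numbered youngest = 1 to oldest = 6.)
After projecting period 1:
Births: 3900 × 0.206 = 803, 15900 × 0.129 = 2051 — total 2854
Group 2: 12600 × 0.955 = 12033
Group 3: 3900 × 0.956 = 3728
Group 4: 15900 × 0.943 = 14994
Group 5: 17800 × 0.938 = 16696
Group 6: 10400 × 0.942 = 9797
Net migration: Group 1 − 150 → 2704
→ [2704, 12033, 3728, 14994, 16696, 9797]
After projecting period 2:
Births: 12033 × 0.206 = 2479, 3728 × 0.129 = 481 — total 2960
Group 2: 2704 × 0.955 = 2582
Group 3: 12033 × 0.956 = 11504
Group 4: 3728 × 0.943 = 3516
Group 5: 14994 × 0.938 = 14064
Group 6: 16696 × 0.942 = 15728
Net migration: Group 1 − 150 → 2810
→ [2810, 2582, 11504, 3516, 14064, 15728]
After projecting period 3:
Births: 2582 × 0.206 = 532, 11504 × 0.129 = 1484 — total 2016
Group 2: 2810 × 0.955 = 2684
Group 3: 2582 × 0.956 = 2468
Group 4: 11504 × 0.943 = 10848
Group 5: 3516 × 0.938 = 3298
Group 6: 14064 × 0.942 = 13248
Net migration: Group 1 − 150 → 1866
→ [1866, 2684, 2468, 10848, 3298, 13248]
After projecting period 4:
Births: 2684 × 0.206 = 553, 2468 × 0.129 = 318 — total 871
Group 2: 1866 × 0.955 = 1782
Group 3: 2684 × 0.956 = 2566
Group 4: 2468 × 0.943 = 2327
Group 5: 10848 × 0.938 = 10175
Group 6: 3298 × 0.942 = 3107
Net migration: Group 1 − 150 → 721
→ [721, 1782, 2566, 2327, 10175, 3107]
Total after period 4: 721 + 1782 + 2566 + 2327 + 10175 + 3107 = 20678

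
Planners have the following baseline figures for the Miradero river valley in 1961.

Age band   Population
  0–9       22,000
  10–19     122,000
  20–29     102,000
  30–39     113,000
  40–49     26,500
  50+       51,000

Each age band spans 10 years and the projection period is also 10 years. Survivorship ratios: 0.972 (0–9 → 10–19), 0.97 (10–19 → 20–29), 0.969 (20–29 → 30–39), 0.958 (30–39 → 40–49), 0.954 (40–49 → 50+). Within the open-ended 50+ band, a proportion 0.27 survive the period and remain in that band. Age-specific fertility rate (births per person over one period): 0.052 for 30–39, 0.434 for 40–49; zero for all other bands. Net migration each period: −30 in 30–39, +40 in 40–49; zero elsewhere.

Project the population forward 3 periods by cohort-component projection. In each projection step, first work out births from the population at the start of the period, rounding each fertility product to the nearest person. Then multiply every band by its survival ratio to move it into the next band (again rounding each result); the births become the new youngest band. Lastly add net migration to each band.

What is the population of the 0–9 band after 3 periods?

Period 1:
Births: 113000 × 0.052 = 5876 ; 26500 × 0.434 = 11501 → total 17377
10–19: 22000 × 0.972 = 21384
20–29: 122000 × 0.97 = 118340
30–39: 102000 × 0.969 = 98838
40–49: 113000 × 0.958 = 108254
50+: 26500 × 0.954 + 51000 × 0.27 = 25281 + 13770 = 39051
Net migration: 30–39 − 30 → 98808; 40–49 + 40 → 108294
Giving 17377 / 21384 / 118340 / 98808 / 108294 / 39051.
Period 2:
Births: 98808 × 0.052 = 5138 ; 108294 × 0.434 = 47000 → total 52138
10–19: 17377 × 0.972 = 16890
20–29: 21384 × 0.97 = 20742
30–39: 118340 × 0.969 = 114671
40–49: 98808 × 0.958 = 94658
50+: 108294 × 0.954 + 39051 × 0.27 = 103312 + 10544 = 113856
Net migration: 30–39 − 30 → 114641; 40–49 + 40 → 94698
Giving 52138 / 16890 / 20742 / 114641 / 94698 / 113856.
Period 3:
Births: 114641 × 0.052 = 5961 ; 94698 × 0.434 = 41099 → total 47060
10–19: 52138 × 0.972 = 50678
20–29: 16890 × 0.97 = 16383
30–39: 20742 × 0.969 = 20099
40–49: 114641 × 0.958 = 109826
50+: 94698 × 0.954 + 113856 × 0.27 = 90342 + 30741 = 121083
Net migration: 30–39 − 30 → 20069; 40–49 + 40 → 109866
Giving 47060 / 50678 / 16383 / 20069 / 109866 / 121083.

47060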